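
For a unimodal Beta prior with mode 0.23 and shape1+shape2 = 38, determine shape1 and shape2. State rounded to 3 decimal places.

shape1 = 9.280, shape2 = 28.720

For shape1,shape2>1 the mode is (shape1−1)/(shape1+shape2−2), so shape1 = mode·(κ−2)+1 = 0.23×36+1 = 9.280.
And shape2 = (1−mode)·(κ−2)+1 = 0.77×36+1 = 28.720.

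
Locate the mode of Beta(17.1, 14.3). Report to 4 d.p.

0.5476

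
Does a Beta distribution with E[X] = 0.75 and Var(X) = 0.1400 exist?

The Beta variance bound is σ² < μ(1−μ).
Here μ(1−μ) = 0.75×0.25 = 0.1875, and 0.1400 < 0.1875.

Yes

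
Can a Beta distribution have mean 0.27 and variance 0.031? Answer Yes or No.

Yes

The Beta variance bound is σ² < μ(1−μ).
Here μ(1−μ) = 0.27×0.73 = 0.1971, and 0.031 < 0.1971.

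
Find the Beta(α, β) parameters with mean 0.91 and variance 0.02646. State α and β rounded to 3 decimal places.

α = 1.907, β = 0.189

By moment matching, α+β = μ(1−μ)/σ² − 1 = (0.91·0.09)/0.02646 − 1 = 3.0952 − 1 = 2.0952.
Since α/(α+β) = μ, α = 0.91·2.0952 = 1.907 and β = 0.09·2.0952 = 0.189.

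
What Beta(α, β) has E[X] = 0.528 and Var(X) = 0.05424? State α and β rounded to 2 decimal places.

α = 1.90, β = 1.70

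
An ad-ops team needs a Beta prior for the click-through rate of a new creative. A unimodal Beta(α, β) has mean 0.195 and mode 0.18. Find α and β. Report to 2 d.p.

α = 8.32, β = 34.35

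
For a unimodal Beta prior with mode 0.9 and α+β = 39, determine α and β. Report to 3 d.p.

α = 34.300, β = 4.700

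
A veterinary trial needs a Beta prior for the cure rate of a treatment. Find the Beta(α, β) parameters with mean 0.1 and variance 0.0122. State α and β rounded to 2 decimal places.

Write ν = α+β; then α = μν and Var = μ(1−μ)/(ν+1).
ν = μ(1−μ)/Var − 1 = 0.09/0.0122 − 1 = 6.3770.
α = 0.1·6.3770 = 0.64, β = 0.9·6.3770 = 5.74.

α = 0.64, β = 5.74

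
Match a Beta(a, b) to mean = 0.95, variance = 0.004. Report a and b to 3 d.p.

a = 10.331, b = 0.544

Write ν = a+b; then a = μν and Var = μ(1−μ)/(ν+1).
ν = μ(1−μ)/Var − 1 = 0.0475/0.004 − 1 = 10.8750.
a = 0.95·10.8750 = 10.331, b = 0.05·10.8750 = 0.544.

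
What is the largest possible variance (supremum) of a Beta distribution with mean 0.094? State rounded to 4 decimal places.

For fixed mean μ the Beta variance is μ(1−μ)/(α+β+1), increasing as α+β decreases.
Its least upper bound (not attained) is μ(1−μ) = 0.094·0.906 = 0.0852.

0.0852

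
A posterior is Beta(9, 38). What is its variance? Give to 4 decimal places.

0.0032

Var = αβ/[(α+β)²(α+β+1)] = (9×38)/(47²×48) = 342/106032 = 0.0032.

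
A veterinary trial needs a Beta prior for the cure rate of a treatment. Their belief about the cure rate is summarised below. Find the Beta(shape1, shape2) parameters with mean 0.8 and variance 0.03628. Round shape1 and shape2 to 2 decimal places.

By moment matching, shape1+shape2 = μ(1−μ)/σ² − 1 = (0.8·0.2)/0.03628 − 1 = 4.4101 − 1 = 3.4101.
Since shape1/(shape1+shape2) = μ, shape1 = 0.8·3.4101 = 2.73 and shape2 = 0.2·3.4101 = 0.68.

shape1 = 2.73, shape2 = 0.68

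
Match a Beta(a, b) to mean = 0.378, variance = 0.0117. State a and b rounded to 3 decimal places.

By moment matching, a+b = μ(1−μ)/σ² − 1 = (0.378·0.622)/0.0117 − 1 = 20.0954 − 1 = 19.0954.
Since a/(a+b) = μ, a = 0.378·19.0954 = 7.218 and b = 0.622·19.0954 = 11.877.

a = 7.218, b = 11.877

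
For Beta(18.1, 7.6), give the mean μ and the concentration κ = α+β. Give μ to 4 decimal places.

κ = α+β = 18.1+7.6 = 25.7; μ = α/κ = 18.1/25.7 = 0.7043.

μ = 0.7043, κ = 25.7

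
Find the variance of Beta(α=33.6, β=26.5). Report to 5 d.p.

0.00403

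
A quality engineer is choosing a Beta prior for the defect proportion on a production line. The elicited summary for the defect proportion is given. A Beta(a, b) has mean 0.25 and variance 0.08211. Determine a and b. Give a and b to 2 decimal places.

Let s = a+b. The Beta variance is μ(1−μ)/(s+1).
So s+1 = μ(1−μ)/σ² = (0.25×0.75)/0.08211 = 0.1875/0.08211 = 2.2835, giving s = 1.2835.
Then a = μs = 0.25×1.2835 = 0.32 and b = (1−μ)s = 0.75×1.2835 = 0.96.

a = 0.32, b = 0.96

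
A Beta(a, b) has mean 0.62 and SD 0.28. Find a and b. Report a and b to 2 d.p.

First σ² = 0.0784. Setting a = μn, b = (1−μ)n with n = a+b,
μ(1−μ)/(n+1) = 0.0784 ⇒ n+1 = 0.2356/0.0784 = 3.0051 ⇒ n = 2.0051.
Hence a = 0.62×2.0051 = 1.24, b = 0.38×2.0051 = 0.76.

a = 1.24, b = 0.76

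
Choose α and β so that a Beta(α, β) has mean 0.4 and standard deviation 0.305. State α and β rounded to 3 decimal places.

Variance = 0.305² = 0.093025. The moment-matching identity α+β = μ(1−μ)/Var − 1 gives
α+β = 0.24/0.093025 − 1 = 1.5800, so α = μ·1.5800 = 0.632 and β = (1−μ)·1.5800 = 0.948.

α = 0.632, β = 0.948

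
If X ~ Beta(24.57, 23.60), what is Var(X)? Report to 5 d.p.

0.00508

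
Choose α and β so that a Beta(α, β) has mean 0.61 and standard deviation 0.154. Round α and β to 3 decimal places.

First σ² = 0.023716. Setting α = μn, β = (1−μ)n with n = α+β,
μ(1−μ)/(n+1) = 0.023716 ⇒ n+1 = 0.2379/0.023716 = 10.0312 ⇒ n = 9.0312.
Hence α = 0.61×9.0312 = 5.509, β = 0.39×9.0312 = 3.522.

α = 5.509, β = 3.522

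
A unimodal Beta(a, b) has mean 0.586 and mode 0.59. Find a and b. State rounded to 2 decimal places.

With s = a+b: μ = a/s and mode = (a−1)/(s−2). Eliminating a = μs,
μs − 1 = m(s−2) ⇒ s(μ−m) = 1−2m ⇒ s = -0.18/-0.004 = 45.0000.
So a = μs = 26.37, b = (1−μ)s = 18.63.

a = 26.37, b = 18.63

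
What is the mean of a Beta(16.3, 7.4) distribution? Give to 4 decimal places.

0.6878

The Beta mean is α/(α+β) = 16.3/(16.3+7.4) = 0.6878.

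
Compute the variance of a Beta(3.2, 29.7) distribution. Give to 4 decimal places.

0.0026

Var = αβ/[(α+β)²(α+β+1)] = (3.2×29.7)/(32.9²×33.9) = 95.04/36693.699 = 0.0026.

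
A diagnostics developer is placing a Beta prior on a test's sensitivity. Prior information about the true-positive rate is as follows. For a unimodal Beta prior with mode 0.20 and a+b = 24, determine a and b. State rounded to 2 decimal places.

Since the density peak of Beta(a,b) is at (a−1)/(a+b−2),
a = 1 + 0.20(24−2) = 5.40 and b = 24 − 5.40 = 18.60.

a = 5.40, b = 18.60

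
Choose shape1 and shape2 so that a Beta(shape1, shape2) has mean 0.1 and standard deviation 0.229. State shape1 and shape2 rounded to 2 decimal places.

shape1 = 0.07, shape2 = 0.64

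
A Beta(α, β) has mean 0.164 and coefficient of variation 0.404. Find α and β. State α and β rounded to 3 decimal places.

α = 4.958, β = 25.274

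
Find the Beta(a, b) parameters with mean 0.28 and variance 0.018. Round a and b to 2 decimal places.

a = 2.86, b = 7.34

By moment matching, a+b = μ(1−μ)/σ² − 1 = (0.28·0.72)/0.018 − 1 = 11.2000 − 1 = 10.2000.
Since a/(a+b) = μ, a = 0.28·10.2000 = 2.86 and b = 0.72·10.2000 = 7.34.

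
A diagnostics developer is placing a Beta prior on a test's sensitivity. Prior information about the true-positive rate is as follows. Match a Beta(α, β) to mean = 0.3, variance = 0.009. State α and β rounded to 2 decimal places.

α = 6.70, β = 15.63

Write ν = α+β; then α = μν and Var = μ(1−μ)/(ν+1).
ν = μ(1−μ)/Var − 1 = 0.21/0.009 − 1 = 22.3333.
α = 0.3·22.3333 = 6.70, β = 0.7·22.3333 = 15.63.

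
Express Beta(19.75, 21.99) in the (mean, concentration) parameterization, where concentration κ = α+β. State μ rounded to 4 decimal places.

κ = α+β = 19.75+21.99 = 41.74; μ = α/κ = 19.75/41.74 = 0.4732.

μ = 0.4732, κ = 41.74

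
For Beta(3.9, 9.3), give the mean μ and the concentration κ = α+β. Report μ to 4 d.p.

κ = α+β = 3.9+9.3 = 13.2; μ = α/κ = 3.9/13.2 = 0.2955.

μ = 0.2955, κ = 13.2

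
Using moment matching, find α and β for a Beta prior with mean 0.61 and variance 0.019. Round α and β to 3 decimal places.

Write ν = α+β; then α = μν and Var = μ(1−μ)/(ν+1).
ν = μ(1−μ)/Var − 1 = 0.2379/0.019 − 1 = 11.5211.
α = 0.61·11.5211 = 7.028, β = 0.39·11.5211 = 4.493.

α = 7.028, β = 4.493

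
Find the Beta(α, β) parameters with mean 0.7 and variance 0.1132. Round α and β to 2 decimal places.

α = 0.60, β = 0.26

Let s = α+β. The Beta variance is μ(1−μ)/(s+1).
So s+1 = μ(1−μ)/σ² = (0.7×0.3)/0.1132 = 0.21/0.1132 = 1.8551, giving s = 0.8551.
Then α = μs = 0.7×0.8551 = 0.60 and β = (1−μ)s = 0.3×0.8551 = 0.26.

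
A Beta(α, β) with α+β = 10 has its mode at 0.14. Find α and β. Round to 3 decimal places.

α = 2.120, β = 7.880

Mode = (α−1)/(κ−2) with κ = α+β, so α−1 = 0.14·8 = 1.120.
α = 2.120; β = κ − α = 7.880.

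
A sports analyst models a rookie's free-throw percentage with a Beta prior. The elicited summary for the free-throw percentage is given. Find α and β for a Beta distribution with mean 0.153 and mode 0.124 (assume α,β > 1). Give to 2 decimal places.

Let s = α+β. Mean gives α = μs = 0.153s; mode gives (α−1)/(s−2) = 0.124.
Substituting: 0.153s − 1 = 0.124(s−2) = 0.124s − 0.248, so 0.029s = 0.752 and s = 25.9310.
Then α = 0.153×25.9310 = 3.97 and β = s−α = 21.96.

α = 3.97, β = 21.96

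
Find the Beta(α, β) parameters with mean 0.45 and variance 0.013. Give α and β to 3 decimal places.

Let s = α+β. The Beta variance is μ(1−μ)/(s+1).
So s+1 = μ(1−μ)/σ² = (0.45×0.55)/0.013 = 0.2475/0.013 = 19.0385, giving s = 18.0385.
Then α = μs = 0.45×18.0385 = 8.117 and β = (1−μ)s = 0.55×18.0385 = 9.921.

α = 8.117, β = 9.921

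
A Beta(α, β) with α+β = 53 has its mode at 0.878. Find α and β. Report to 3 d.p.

Mode = (α−1)/(κ−2) with κ = α+β, so α−1 = 0.878·51 = 44.778.
α = 45.778; β = κ − α = 7.222.

α = 45.778, β = 7.222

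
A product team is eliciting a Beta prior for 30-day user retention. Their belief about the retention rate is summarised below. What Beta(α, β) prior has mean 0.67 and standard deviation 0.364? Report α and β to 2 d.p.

α = 0.45, β = 0.22

σ² = 0.364² = 0.132496.
With s = α+β, Var = μ(1−μ)/(s+1), so s+1 = (0.67×0.33)/0.132496 = 1.6687 and s = 0.6687.
α = μs = 0.45, β = (1−μ)s = 0.22.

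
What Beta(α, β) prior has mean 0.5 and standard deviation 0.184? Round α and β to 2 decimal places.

First σ² = 0.033856. Setting α = μn, β = (1−μ)n with n = α+β,
μ(1−μ)/(n+1) = 0.033856 ⇒ n+1 = 0.25/0.033856 = 7.3842 ⇒ n = 6.3842.
Hence α = 0.5×6.3842 = 3.19, β = 0.5×6.3842 = 3.19.

α = 3.19, β = 3.19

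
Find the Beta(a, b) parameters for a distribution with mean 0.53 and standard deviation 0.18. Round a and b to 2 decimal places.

σ² = 0.18² = 0.0324.
With s = a+b, Var = μ(1−μ)/(s+1), so s+1 = (0.53×0.47)/0.0324 = 7.6883 and s = 6.6883.
a = μs = 3.54, b = (1−μ)s = 3.14.

a = 3.54, b = 3.14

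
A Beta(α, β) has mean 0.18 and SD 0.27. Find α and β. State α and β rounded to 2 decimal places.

Variance = 0.27² = 0.0729. The moment-matching identity α+β = μ(1−μ)/Var − 1 gives
α+β = 0.1476/0.0729 − 1 = 1.0247, so α = μ·1.0247 = 0.18 and β = (1−μ)·1.0247 = 0.84.

α = 0.18, β = 0.84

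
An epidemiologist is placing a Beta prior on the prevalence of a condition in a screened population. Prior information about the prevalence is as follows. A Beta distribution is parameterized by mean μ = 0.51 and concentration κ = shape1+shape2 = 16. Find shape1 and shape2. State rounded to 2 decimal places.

shape1 = 8.16, shape2 = 7.84

shape1 = μκ = 0.51×16 = 8.16 and shape2 = (1−μ)κ = 0.49×16 = 7.84.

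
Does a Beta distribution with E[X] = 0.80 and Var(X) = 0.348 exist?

The Beta variance bound is σ² < μ(1−μ).
Here μ(1−μ) = 0.80×0.20 = 0.1600, and 0.348 ≥ 0.1600.

No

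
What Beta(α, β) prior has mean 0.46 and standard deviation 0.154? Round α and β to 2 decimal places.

α = 4.36, β = 5.12

σ² = 0.154² = 0.023716.
With s = α+β, Var = μ(1−μ)/(s+1), so s+1 = (0.46×0.54)/0.023716 = 10.4739 and s = 9.4739.
α = μs = 4.36, β = (1−μ)s = 5.12.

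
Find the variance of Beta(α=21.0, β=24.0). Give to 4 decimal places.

μ = 21.0/45.0 = 0.466667; Var = μ(1−μ)/(α+β+1) = 0.2488889/46.0 = 0.0054.

0.0054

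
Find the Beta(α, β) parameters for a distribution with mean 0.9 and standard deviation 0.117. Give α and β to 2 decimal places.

α = 5.02, β = 0.56

First σ² = 0.013689. Setting α = μn, β = (1−μ)n with n = α+β,
μ(1−μ)/(n+1) = 0.013689 ⇒ n+1 = 0.09/0.013689 = 6.5746 ⇒ n = 5.5746.
Hence α = 0.9×5.5746 = 5.02, β = 0.1×5.5746 = 0.56.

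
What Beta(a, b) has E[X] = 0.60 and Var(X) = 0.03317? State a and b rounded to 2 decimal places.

By moment matching, a+b = μ(1−μ)/σ² − 1 = (0.60·0.40)/0.03317 − 1 = 7.2355 − 1 = 6.2355.
Since a/(a+b) = μ, a = 0.60·6.2355 = 3.74 and b = 0.40·6.2355 = 2.49.

a = 3.74, b = 2.49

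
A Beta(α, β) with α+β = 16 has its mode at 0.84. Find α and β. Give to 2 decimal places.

α = 12.76, β = 3.24

Since the density peak of Beta(α,β) is at (α−1)/(α+β−2),
α = 1 + 0.84(16−2) = 12.76 and β = 16 − 12.76 = 3.24.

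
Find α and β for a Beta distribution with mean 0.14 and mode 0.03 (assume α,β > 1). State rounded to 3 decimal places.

With s = α+β: μ = α/s and mode = (α−1)/(s−2). Eliminating α = μs,
μs − 1 = m(s−2) ⇒ s(μ−m) = 1−2m ⇒ s = 0.94/0.11 = 8.5455.
So α = μs = 1.196, β = (1−μ)s = 7.349.

α = 1.196, β = 7.349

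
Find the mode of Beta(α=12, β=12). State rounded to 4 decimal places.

The density x^(α−1)(1−x)^(β−1) is maximised at (α−1)/(α+β−2) = 11/22 = 0.5000.

0.5000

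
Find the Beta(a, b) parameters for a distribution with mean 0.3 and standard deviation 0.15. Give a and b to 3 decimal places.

a = 2.500, b = 5.833

Variance = 0.15² = 0.0225. The moment-matching identity a+b = μ(1−μ)/Var − 1 gives
a+b = 0.21/0.0225 − 1 = 8.3333, so a = μ·8.3333 = 2.500 and b = (1−μ)·8.3333 = 5.833.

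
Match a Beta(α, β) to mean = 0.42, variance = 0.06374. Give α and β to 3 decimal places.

Let s = α+β. The Beta variance is μ(1−μ)/(s+1).
So s+1 = μ(1−μ)/σ² = (0.42×0.58)/0.06374 = 0.2436/0.06374 = 3.8218, giving s = 2.8218.
Then α = μs = 0.42×2.8218 = 1.185 and β = (1−μ)s = 0.58×2.8218 = 1.637.

α = 1.185, β = 1.637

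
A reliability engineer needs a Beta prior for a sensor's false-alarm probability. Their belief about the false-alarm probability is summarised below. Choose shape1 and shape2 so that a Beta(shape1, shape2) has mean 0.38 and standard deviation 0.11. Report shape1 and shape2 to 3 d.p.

σ² = 0.11² = 0.0121.
With s = shape1+shape2, Var = μ(1−μ)/(s+1), so s+1 = (0.38×0.62)/0.0121 = 19.4711 and s = 18.4711.
shape1 = μs = 7.019, shape2 = (1−μ)s = 11.452.

shape1 = 7.019, shape2 = 11.452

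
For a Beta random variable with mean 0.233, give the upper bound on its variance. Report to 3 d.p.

0.179

For fixed mean μ the Beta variance is μ(1−μ)/(α+β+1), increasing as α+β decreases.
Its least upper bound (not attained) is μ(1−μ) = 0.233·0.767 = 0.179.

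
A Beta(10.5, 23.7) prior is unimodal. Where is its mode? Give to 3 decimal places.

0.295

With α,β > 1, mode = (α−1)/(α+β−2) = 9.5/32.2 = 0.295.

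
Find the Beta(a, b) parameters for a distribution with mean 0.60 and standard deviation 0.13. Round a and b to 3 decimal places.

Variance = 0.13² = 0.0169. The moment-matching identity a+b = μ(1−μ)/Var − 1 gives
a+b = 0.2400/0.0169 − 1 = 13.2012, so a = μ·13.2012 = 7.921 and b = (1−μ)·13.2012 = 5.280.

a = 7.921, b = 5.280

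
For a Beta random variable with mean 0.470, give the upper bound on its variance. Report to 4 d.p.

0.2491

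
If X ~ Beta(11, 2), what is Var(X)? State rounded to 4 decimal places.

0.0093

μ = 11/13 = 0.846154; Var = μ(1−μ)/(α+β+1) = 0.1301775/14 = 0.0093.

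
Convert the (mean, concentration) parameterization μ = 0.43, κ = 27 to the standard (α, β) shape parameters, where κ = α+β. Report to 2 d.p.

α = 11.61, β = 15.39

α = μκ = 0.43×27 = 11.61 and β = (1−μ)κ = 0.57×27 = 15.39.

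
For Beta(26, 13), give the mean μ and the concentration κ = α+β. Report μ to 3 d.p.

κ = α+β = 26+13 = 39; μ = α/κ = 26/39 = 0.667.

μ = 0.667, κ = 39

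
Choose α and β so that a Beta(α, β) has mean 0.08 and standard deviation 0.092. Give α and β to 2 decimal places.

Variance = 0.092² = 0.008464. The moment-matching identity α+β = μ(1−μ)/Var − 1 gives
α+β = 0.0736/0.008464 − 1 = 7.6957, so α = μ·7.6957 = 0.62 and β = (1−μ)·7.6957 = 7.08.

α = 0.62, β = 7.08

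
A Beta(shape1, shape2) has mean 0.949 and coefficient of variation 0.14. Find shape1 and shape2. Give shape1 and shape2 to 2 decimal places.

shape1 = 1.65, shape2 = 0.09

σ = CV·μ = 0.14×0.949 = 0.13286, so σ² = 0.017652.
s+1 = μ(1−μ)/σ² = 0.048399/0.017652 = 2.7419, so s = shape1+shape2 = 1.7419.
shape1 = μs = 1.65, shape2 = (1−μ)s = 0.09.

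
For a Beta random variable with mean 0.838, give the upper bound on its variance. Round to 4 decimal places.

0.1358

Var = μ(1−μ)/(α+β+1), which approaches μ(1−μ) as α+β → 0.
So the supremum is μ(1−μ) = 0.838×0.162 = 0.1358.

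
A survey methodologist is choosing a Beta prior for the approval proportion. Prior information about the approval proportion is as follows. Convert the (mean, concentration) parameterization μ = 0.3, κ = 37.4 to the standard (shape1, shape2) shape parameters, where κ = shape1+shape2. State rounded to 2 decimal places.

shape1 = 11.22, shape2 = 26.18

shape1 = μκ = 0.3×37.4 = 11.22 and shape2 = (1−μ)κ = 0.7×37.4 = 26.18.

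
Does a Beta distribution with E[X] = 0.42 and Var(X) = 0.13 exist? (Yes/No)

For any Beta, Var(X) < E[X]·(1−E[X]).
Here μ(1−μ) = 0.42×0.58 = 0.2436, and 0.13 < 0.2436.

Yes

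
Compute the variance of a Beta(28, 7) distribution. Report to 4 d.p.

0.0044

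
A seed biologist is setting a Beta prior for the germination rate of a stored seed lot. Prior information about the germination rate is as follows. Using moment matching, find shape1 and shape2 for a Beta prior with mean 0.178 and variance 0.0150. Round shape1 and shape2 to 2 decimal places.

shape1 = 1.56, shape2 = 7.20

Write ν = shape1+shape2; then shape1 = μν and Var = μ(1−μ)/(ν+1).
ν = μ(1−μ)/Var − 1 = 0.146316/0.0150 − 1 = 8.7544.
shape1 = 0.178·8.7544 = 1.56, shape2 = 0.822·8.7544 = 7.20.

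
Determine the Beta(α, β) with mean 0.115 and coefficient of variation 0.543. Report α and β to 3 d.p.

σ = CV·μ = 0.543×0.115 = 0.06245, so σ² = 0.003899.
s+1 = μ(1−μ)/σ² = 0.101775/0.003899 = 26.1003, so s = α+β = 25.1003.
α = μs = 2.887, β = (1−μ)s = 22.214.

α = 2.887, β = 22.214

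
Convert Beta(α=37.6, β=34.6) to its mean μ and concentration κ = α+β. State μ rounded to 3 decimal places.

κ = α+β = 37.6+34.6 = 72.2; μ = α/κ = 37.6/72.2 = 0.521.

μ = 0.521, κ = 72.2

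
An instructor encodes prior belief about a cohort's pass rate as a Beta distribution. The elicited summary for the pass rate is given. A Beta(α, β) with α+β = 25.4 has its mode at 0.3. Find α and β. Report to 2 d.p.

For α,β>1 the mode is (α−1)/(α+β−2), so α = mode·(κ−2)+1 = 0.3×23.4+1 = 8.02.
And β = (1−mode)·(κ−2)+1 = 0.7×23.4+1 = 17.38.

α = 8.02, β = 17.38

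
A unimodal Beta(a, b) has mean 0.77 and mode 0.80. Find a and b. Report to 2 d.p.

With s = a+b: μ = a/s and mode = (a−1)/(s−2). Eliminating a = μs,
μs − 1 = m(s−2) ⇒ s(μ−m) = 1−2m ⇒ s = -0.60/-0.03 = 20.0000.
So a = μs = 15.40, b = (1−μ)s = 4.60.

a = 15.40, b = 4.60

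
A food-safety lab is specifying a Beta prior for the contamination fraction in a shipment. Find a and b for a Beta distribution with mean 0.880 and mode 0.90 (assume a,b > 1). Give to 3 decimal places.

a = 35.200, b = 4.800

Let s = a+b. Mean gives a = μs = 0.880s; mode gives (a−1)/(s−2) = 0.90.
Substituting: 0.880s − 1 = 0.90(s−2) = 0.90s − 1.80, so -0.020s = -0.80 and s = 40.0000.
Then a = 0.880×40.0000 = 35.200 and b = s−a = 4.800.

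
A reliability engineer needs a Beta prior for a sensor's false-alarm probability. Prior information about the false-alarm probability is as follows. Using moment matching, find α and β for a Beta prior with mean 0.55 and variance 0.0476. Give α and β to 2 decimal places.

By moment matching, α+β = μ(1−μ)/σ² − 1 = (0.55·0.45)/0.0476 − 1 = 5.1996 − 1 = 4.1996.
Since α/(α+β) = μ, α = 0.55·4.1996 = 2.31 and β = 0.45·4.1996 = 1.89.

α = 2.31, β = 1.89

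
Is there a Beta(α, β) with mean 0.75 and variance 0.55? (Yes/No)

For any Beta, Var(X) < E[X]·(1−E[X]).
Here μ(1−μ) = 0.75×0.25 = 0.1875, and 0.55 ≥ 0.1875.

No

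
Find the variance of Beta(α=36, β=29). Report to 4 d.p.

0.0037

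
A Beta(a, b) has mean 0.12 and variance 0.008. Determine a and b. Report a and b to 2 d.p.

a = 1.46, b = 10.74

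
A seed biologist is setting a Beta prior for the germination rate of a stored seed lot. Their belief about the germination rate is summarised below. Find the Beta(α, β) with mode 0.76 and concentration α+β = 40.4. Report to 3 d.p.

For α,β>1 the mode is (α−1)/(α+β−2), so α = mode·(κ−2)+1 = 0.76×38.4+1 = 30.184.
And β = (1−mode)·(κ−2)+1 = 0.24×38.4+1 = 10.216.

α = 30.184, β = 10.216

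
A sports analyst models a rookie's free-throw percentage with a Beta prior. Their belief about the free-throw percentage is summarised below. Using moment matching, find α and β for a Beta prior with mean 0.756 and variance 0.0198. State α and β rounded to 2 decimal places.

α = 6.29, β = 2.03

Write ν = α+β; then α = μν and Var = μ(1−μ)/(ν+1).
ν = μ(1−μ)/Var − 1 = 0.184464/0.0198 − 1 = 8.3164.
α = 0.756·8.3164 = 6.29, β = 0.244·8.3164 = 2.03.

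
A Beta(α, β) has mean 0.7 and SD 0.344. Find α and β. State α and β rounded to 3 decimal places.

σ² = 0.344² = 0.118336.
With s = α+β, Var = μ(1−μ)/(s+1), so s+1 = (0.7×0.3)/0.118336 = 1.7746 and s = 0.7746.
α = μs = 0.542, β = (1−μ)s = 0.232.

α = 0.542, β = 0.232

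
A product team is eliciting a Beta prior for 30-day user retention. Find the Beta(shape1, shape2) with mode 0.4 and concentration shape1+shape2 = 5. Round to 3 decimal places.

shape1 = 2.200, shape2 = 2.800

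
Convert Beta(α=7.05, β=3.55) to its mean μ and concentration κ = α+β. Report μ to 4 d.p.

κ = α+β = 7.05+3.55 = 10.60; μ = α/κ = 7.05/10.60 = 0.6651.

μ = 0.6651, κ = 10.60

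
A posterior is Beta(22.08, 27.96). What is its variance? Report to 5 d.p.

0.00483

μ = 22.08/50.04 = 0.441247; Var = μ(1−μ)/(α+β+1) = 0.2465481/51.04 = 0.00483.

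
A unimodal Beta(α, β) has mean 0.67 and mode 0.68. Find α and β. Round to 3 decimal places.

With s = α+β: μ = α/s and mode = (α−1)/(s−2). Eliminating α = μs,
μs − 1 = m(s−2) ⇒ s(μ−m) = 1−2m ⇒ s = -0.36/-0.01 = 36.0000.
So α = μs = 24.120, β = (1−μ)s = 11.880.

α = 24.120, β = 11.880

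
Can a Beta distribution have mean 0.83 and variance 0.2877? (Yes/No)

No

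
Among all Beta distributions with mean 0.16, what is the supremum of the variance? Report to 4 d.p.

For fixed mean μ the Beta variance is μ(1−μ)/(α+β+1), increasing as α+β decreases.
Its least upper bound (not attained) is μ(1−μ) = 0.16·0.84 = 0.1344.

0.1344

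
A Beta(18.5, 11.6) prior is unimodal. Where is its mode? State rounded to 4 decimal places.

0.6228

With α,β > 1, mode = (α−1)/(α+β−2) = 17.5/28.1 = 0.6228.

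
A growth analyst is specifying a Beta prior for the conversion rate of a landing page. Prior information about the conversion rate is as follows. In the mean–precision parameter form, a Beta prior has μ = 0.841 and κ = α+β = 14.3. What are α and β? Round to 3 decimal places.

α = 12.026, β = 2.274

α = μκ = 0.841×14.3 = 12.026 and β = (1−μ)κ = 0.159×14.3 = 2.274.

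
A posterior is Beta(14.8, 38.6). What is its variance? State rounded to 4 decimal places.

Var = αβ/[(α+β)²(α+β+1)] = (14.8×38.6)/(53.4²×54.4) = 571.28/155124.864 = 0.0037.

0.0037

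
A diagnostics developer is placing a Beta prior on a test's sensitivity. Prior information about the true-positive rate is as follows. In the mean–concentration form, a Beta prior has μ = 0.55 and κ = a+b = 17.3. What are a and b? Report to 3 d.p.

a = μκ = 0.55×17.3 = 9.515 and b = (1−μ)κ = 0.45×17.3 = 7.785.

a = 9.515, b = 7.785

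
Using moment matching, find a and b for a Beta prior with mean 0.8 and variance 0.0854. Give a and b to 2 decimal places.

a = 0.70, b = 0.17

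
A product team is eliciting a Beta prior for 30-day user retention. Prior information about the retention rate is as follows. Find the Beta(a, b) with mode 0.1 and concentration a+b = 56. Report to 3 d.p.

For a,b>1 the mode is (a−1)/(a+b−2), so a = mode·(κ−2)+1 = 0.1×54+1 = 6.400.
And b = (1−mode)·(κ−2)+1 = 0.9×54+1 = 49.600.

a = 6.400, b = 49.600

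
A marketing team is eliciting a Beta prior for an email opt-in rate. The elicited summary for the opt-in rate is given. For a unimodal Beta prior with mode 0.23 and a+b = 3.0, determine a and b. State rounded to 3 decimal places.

Since the density peak of Beta(a,b) is at (a−1)/(a+b−2),
a = 1 + 0.23(3.0−2) = 1.230 and b = 3.0 − 1.230 = 1.770.

a = 1.230, b = 1.770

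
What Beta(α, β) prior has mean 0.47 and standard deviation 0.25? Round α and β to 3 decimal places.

First σ² = 0.0625. Setting α = μn, β = (1−μ)n with n = α+β,
μ(1−μ)/(n+1) = 0.0625 ⇒ n+1 = 0.2491/0.0625 = 3.9856 ⇒ n = 2.9856.
Hence α = 0.47×2.9856 = 1.403, β = 0.53×2.9856 = 1.582.

α = 1.403, β = 1.582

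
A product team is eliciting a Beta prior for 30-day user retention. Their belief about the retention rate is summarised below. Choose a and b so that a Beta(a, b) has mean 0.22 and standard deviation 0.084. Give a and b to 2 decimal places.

Variance = 0.084² = 0.007056. The moment-matching identity a+b = μ(1−μ)/Var − 1 gives
a+b = 0.1716/0.007056 − 1 = 23.3197, so a = μ·23.3197 = 5.13 and b = (1−μ)·23.3197 = 18.19.

a = 5.13, b = 18.19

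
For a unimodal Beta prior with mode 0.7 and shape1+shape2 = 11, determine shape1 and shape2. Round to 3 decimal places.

shape1 = 7.300, shape2 = 3.700

For shape1,shape2>1 the mode is (shape1−1)/(shape1+shape2−2), so shape1 = mode·(κ−2)+1 = 0.7×9+1 = 7.300.
And shape2 = (1−mode)·(κ−2)+1 = 0.3×9+1 = 3.700.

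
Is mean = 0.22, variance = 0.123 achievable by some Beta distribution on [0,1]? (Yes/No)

Yes

The Beta variance bound is σ² < μ(1−μ).
Here μ(1−μ) = 0.22×0.78 = 0.1716, and 0.123 < 0.1716.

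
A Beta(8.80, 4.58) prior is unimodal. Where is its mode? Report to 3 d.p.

0.685

The density x^(α−1)(1−x)^(β−1) is maximised at (α−1)/(α+β−2) = 7.80/11.38 = 0.685.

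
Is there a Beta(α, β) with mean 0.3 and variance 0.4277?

No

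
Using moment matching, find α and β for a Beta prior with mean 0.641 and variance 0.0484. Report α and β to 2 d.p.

α = 2.41, β = 1.35

Write ν = α+β; then α = μν and Var = μ(1−μ)/(ν+1).
ν = μ(1−μ)/Var − 1 = 0.230119/0.0484 − 1 = 3.7545.
α = 0.641·3.7545 = 2.41, β = 0.359·3.7545 = 1.35.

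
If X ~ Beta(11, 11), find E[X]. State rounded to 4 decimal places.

0.5000

E[X] = α/(α+β) = 11/22 = 0.5000.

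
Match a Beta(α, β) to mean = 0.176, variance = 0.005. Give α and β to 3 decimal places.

By moment matching, α+β = μ(1−μ)/σ² − 1 = (0.176·0.824)/0.005 − 1 = 29.0048 − 1 = 28.0048.
Since α/(α+β) = μ, α = 0.176·28.0048 = 4.929 and β = 0.824·28.0048 = 23.076.

α = 4.929, β = 23.076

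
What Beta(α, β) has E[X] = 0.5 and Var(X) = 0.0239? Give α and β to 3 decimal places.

By moment matching, α+β = μ(1−μ)/σ² − 1 = (0.5·0.5)/0.0239 − 1 = 10.4603 − 1 = 9.4603.
Since α/(α+β) = μ, α = 0.5·9.4603 = 4.730 and β = 0.5·9.4603 = 4.730.

α = 4.730, β = 4.730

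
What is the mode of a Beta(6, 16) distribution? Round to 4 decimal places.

0.2500

The density x^(α−1)(1−x)^(β−1) is maximised at (α−1)/(α+β−2) = 5/20 = 0.2500.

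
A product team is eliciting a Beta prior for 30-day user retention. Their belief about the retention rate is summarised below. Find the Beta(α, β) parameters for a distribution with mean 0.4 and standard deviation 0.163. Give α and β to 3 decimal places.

α = 3.213, β = 4.820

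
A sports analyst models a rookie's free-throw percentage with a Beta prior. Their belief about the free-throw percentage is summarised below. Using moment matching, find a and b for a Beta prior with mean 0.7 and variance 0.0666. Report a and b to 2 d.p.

a = 1.51, b = 0.65

Write ν = a+b; then a = μν and Var = μ(1−μ)/(ν+1).
ν = μ(1−μ)/Var − 1 = 0.21/0.0666 − 1 = 2.1532.
a = 0.7·2.1532 = 1.51, b = 0.3·2.1532 = 0.65.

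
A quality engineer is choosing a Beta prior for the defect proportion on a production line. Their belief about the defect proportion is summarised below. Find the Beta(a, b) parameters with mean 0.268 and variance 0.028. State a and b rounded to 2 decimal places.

a = 1.61, b = 4.40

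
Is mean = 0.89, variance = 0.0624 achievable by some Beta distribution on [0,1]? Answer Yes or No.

The Beta variance bound is σ² < μ(1−μ).
Here μ(1−μ) = 0.89×0.11 = 0.0979, and 0.0624 < 0.0979.

Yes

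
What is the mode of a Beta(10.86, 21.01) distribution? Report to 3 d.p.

0.330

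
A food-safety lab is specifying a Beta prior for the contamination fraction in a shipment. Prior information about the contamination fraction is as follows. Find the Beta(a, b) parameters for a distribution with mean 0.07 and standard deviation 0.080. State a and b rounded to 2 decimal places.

a = 0.64, b = 8.53

First σ² = 0.006400. Setting a = μn, b = (1−μ)n with n = a+b,
μ(1−μ)/(n+1) = 0.006400 ⇒ n+1 = 0.0651/0.006400 = 10.1719 ⇒ n = 9.1719.
Hence a = 0.07×9.1719 = 0.64, b = 0.93×9.1719 = 8.53.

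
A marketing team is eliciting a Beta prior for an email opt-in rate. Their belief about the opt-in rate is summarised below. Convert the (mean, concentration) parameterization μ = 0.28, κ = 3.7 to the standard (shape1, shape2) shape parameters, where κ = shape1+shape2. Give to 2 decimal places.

shape1 = μκ = 0.28×3.7 = 1.04 and shape2 = (1−μ)κ = 0.72×3.7 = 2.66.

shape1 = 1.04, shape2 = 2.66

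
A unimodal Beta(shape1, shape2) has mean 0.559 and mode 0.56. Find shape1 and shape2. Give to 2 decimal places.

shape1 = 67.08, shape2 = 52.92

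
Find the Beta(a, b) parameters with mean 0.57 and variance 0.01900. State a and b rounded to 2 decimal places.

a = 6.78, b = 5.12

By moment matching, a+b = μ(1−μ)/σ² − 1 = (0.57·0.43)/0.01900 − 1 = 12.9000 − 1 = 11.9000.
Since a/(a+b) = μ, a = 0.57·11.9000 = 6.78 and b = 0.43·11.9000 = 5.12.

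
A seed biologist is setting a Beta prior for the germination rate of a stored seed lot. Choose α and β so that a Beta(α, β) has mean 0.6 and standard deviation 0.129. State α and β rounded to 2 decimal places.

α = 8.05, β = 5.37

First σ² = 0.016641. Setting α = μn, β = (1−μ)n with n = α+β,
μ(1−μ)/(n+1) = 0.016641 ⇒ n+1 = 0.24/0.016641 = 14.4222 ⇒ n = 13.4222.
Hence α = 0.6×13.4222 = 8.05, β = 0.4×13.4222 = 5.37.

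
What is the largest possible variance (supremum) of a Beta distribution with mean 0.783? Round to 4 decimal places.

For fixed mean μ the Beta variance is μ(1−μ)/(α+β+1), increasing as α+β decreases.
Its least upper bound (not attained) is μ(1−μ) = 0.783·0.217 = 0.1699.

0.1699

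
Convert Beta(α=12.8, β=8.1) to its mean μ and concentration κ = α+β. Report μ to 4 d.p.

μ = 0.6124, κ = 20.9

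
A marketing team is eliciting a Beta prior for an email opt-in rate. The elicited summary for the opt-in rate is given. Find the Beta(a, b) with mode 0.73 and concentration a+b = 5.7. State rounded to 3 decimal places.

a = 3.701, b = 1.999

Since the density peak of Beta(a,b) is at (a−1)/(a+b−2),
a = 1 + 0.73(5.7−2) = 3.701 and b = 5.7 − 3.701 = 1.999.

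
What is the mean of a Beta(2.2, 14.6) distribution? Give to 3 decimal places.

E[X] = α/(α+β) = 2.2/16.8 = 0.131.

0.131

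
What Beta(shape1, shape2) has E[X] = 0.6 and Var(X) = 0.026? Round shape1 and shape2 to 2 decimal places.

shape1 = 4.94, shape2 = 3.29

Write ν = shape1+shape2; then shape1 = μν and Var = μ(1−μ)/(ν+1).
ν = μ(1−μ)/Var − 1 = 0.24/0.026 − 1 = 8.2308.
shape1 = 0.6·8.2308 = 4.94, shape2 = 0.4·8.2308 = 3.29.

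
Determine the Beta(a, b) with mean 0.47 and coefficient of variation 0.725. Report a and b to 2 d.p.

a = 0.54, b = 0.61

Var = (CV·μ)² = (0.725×0.47)² = 0.116111.
a+b = μ(1−μ)/Var − 1 = 0.2491/0.116111 − 1 = 1.1454.
Thus a = 0.47·1.1454 = 0.54 and b = 0.53·1.1454 = 0.61.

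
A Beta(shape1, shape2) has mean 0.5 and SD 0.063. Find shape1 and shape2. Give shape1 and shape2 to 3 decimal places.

σ² = 0.063² = 0.003969.
With s = shape1+shape2, Var = μ(1−μ)/(s+1), so s+1 = (0.5×0.5)/0.003969 = 62.9882 and s = 61.9882.
shape1 = μs = 30.994, shape2 = (1−μ)s = 30.994.

shape1 = 30.994, shape2 = 30.994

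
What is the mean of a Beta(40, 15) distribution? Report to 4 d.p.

0.7273

The Beta mean is α/(α+β) = 40/(40+15) = 0.7273.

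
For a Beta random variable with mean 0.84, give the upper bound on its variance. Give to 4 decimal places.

0.1344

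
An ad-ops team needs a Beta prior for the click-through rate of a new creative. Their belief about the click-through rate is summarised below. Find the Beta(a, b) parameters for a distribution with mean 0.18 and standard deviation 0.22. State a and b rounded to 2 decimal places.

Variance = 0.22² = 0.0484. The moment-matching identity a+b = μ(1−μ)/Var − 1 gives
a+b = 0.1476/0.0484 − 1 = 2.0496, so a = μ·2.0496 = 0.37 and b = (1−μ)·2.0496 = 1.68.

a = 0.37, b = 1.68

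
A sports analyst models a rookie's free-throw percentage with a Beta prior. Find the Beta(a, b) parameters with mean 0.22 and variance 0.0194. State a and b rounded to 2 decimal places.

By moment matching, a+b = μ(1−μ)/σ² − 1 = (0.22·0.78)/0.0194 − 1 = 8.8454 − 1 = 7.8454.
Since a/(a+b) = μ, a = 0.22·7.8454 = 1.73 and b = 0.78·7.8454 = 6.12.

a = 1.73, b = 6.12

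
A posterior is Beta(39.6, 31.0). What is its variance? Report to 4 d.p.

Var = αβ/[(α+β)²(α+β+1)] = (39.6×31.0)/(70.6²×71.6) = 1227.60/356880.176 = 0.0034.

0.0034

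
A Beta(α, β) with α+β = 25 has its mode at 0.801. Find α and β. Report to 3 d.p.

For α,β>1 the mode is (α−1)/(α+β−2), so α = mode·(κ−2)+1 = 0.801×23+1 = 19.423.
And β = (1−mode)·(κ−2)+1 = 0.199×23+1 = 5.577.

α = 19.423, β = 5.577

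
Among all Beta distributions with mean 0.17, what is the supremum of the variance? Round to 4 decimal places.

0.1411

Var = μ(1−μ)/(α+β+1), which approaches μ(1−μ) as α+β → 0.
So the supremum is μ(1−μ) = 0.17×0.83 = 0.1411.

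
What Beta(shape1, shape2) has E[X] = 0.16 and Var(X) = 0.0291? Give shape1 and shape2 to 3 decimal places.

shape1 = 0.579, shape2 = 3.040

Write ν = shape1+shape2; then shape1 = μν and Var = μ(1−μ)/(ν+1).
ν = μ(1−μ)/Var − 1 = 0.1344/0.0291 − 1 = 3.6186.
shape1 = 0.16·3.6186 = 0.579, shape2 = 0.84·3.6186 = 3.040.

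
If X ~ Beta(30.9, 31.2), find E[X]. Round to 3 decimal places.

0.498

E[X] = α/(α+β) = 30.9/62.1 = 0.498.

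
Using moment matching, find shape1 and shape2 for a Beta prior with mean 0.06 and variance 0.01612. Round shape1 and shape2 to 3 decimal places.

shape1 = 0.150, shape2 = 2.349

Write ν = shape1+shape2; then shape1 = μν and Var = μ(1−μ)/(ν+1).
ν = μ(1−μ)/Var − 1 = 0.0564/0.01612 − 1 = 2.4988.
shape1 = 0.06·2.4988 = 0.150, shape2 = 0.94·2.4988 = 2.349.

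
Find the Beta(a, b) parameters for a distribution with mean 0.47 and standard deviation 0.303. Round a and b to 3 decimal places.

σ² = 0.303² = 0.091809.
With s = a+b, Var = μ(1−μ)/(s+1), so s+1 = (0.47×0.53)/0.091809 = 2.7132 and s = 1.7132.
a = μs = 0.805, b = (1−μ)s = 0.908.

a = 0.805, b = 0.908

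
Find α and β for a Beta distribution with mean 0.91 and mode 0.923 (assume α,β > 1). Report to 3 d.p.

Let s = α+β. Mean gives α = μs = 0.91s; mode gives (α−1)/(s−2) = 0.923.
Substituting: 0.91s − 1 = 0.923(s−2) = 0.923s − 1.846, so -0.013s = -0.846 and s = 65.0769.
Then α = 0.91×65.0769 = 59.220 and β = s−α = 5.857.

α = 59.220, β = 5.857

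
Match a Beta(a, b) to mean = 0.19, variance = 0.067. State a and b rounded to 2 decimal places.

By moment matching, a+b = μ(1−μ)/σ² − 1 = (0.19·0.81)/0.067 − 1 = 2.2970 − 1 = 1.2970.
Since a/(a+b) = μ, a = 0.19·1.2970 = 0.25 and b = 0.81·1.2970 = 1.05.

a = 0.25, b = 1.05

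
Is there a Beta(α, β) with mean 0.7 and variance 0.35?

The Beta variance bound is σ² < μ(1−μ).
Here μ(1−μ) = 0.7×0.3 = 0.21, and 0.35 ≥ 0.21.

No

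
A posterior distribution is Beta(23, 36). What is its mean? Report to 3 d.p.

The Beta mean is α/(α+β) = 23/(23+36) = 0.390.

0.390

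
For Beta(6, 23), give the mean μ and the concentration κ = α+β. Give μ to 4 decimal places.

κ = α+β = 6+23 = 29; μ = α/κ = 6/29 = 0.2069.

μ = 0.2069, κ = 29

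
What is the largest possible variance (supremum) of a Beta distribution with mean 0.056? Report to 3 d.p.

Var = μ(1−μ)/(α+β+1), which approaches μ(1−μ) as α+β → 0.
So the supremum is μ(1−μ) = 0.056×0.944 = 0.053.

0.053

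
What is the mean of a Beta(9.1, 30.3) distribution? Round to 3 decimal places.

E[X] = α/(α+β) = 9.1/39.4 = 0.231.

0.231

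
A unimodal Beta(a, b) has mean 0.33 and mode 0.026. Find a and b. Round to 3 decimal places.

With s = a+b: μ = a/s and mode = (a−1)/(s−2). Eliminating a = μs,
μs − 1 = m(s−2) ⇒ s(μ−m) = 1−2m ⇒ s = 0.948/0.304 = 3.1184.
So a = μs = 1.029, b = (1−μ)s = 2.089.

a = 1.029, b = 2.089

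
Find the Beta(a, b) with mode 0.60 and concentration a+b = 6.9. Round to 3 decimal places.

Since the density peak of Beta(a,b) is at (a−1)/(a+b−2),
a = 1 + 0.60(6.9−2) = 3.940 and b = 6.9 − 3.940 = 2.960.

a = 3.940, b = 2.960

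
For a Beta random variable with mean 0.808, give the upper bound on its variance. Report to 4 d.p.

Var = μ(1−μ)/(α+β+1), which approaches μ(1−μ) as α+β → 0.
So the supremum is μ(1−μ) = 0.808×0.192 = 0.1551.

0.1551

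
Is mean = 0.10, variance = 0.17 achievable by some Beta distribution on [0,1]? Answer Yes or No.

No

For any Beta, Var(X) < E[X]·(1−E[X]).
Here μ(1−μ) = 0.10×0.90 = 0.0900, and 0.17 ≥ 0.0900.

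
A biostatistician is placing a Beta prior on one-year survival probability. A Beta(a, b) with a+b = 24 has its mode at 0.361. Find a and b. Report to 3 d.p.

a = 8.942, b = 15.058

Mode = (a−1)/(κ−2) with κ = a+b, so a−1 = 0.361·22 = 7.942.
a = 8.942; b = κ − a = 15.058.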